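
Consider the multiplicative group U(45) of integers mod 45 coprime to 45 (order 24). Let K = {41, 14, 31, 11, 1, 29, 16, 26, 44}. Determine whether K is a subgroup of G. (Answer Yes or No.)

No

|K| = 9 does not divide |G| = 24, so by Lagrange K is not a subgroup.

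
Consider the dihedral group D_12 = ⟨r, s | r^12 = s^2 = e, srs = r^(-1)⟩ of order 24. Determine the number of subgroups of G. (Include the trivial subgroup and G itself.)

|G| = 24, so by Lagrange every subgroup order divides 24. Divisors: 1, 2, 3, 4, 6, 8, 12, 24.
Subgroups by order — order 1: 1; order 2: 13; order 3: 1; order 4: 7; order 6: 5; order 8: 3; order 12: 3; order 24: 1.
Total: 1 + 13 + 1 + 7 + 5 + 3 + 3 + 1 = 34.

34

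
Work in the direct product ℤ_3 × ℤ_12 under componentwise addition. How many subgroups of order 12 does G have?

4

|G| = 36 and 12 | 36, so subgroups of order 12 are possible by Lagrange.
The subgroups of order 12 are: {(0,0), (0,1), (0,2), (0,3), (0,4), (0,5), (0,6), (0,7), (0,8), (0,9), (0,10), (0,11)}; {(0,0), (0,3), (0,6), (0,9), (1,0), (1,3), (1,6), (1,9), (2,0), (2,3), (2,6), (2,9)}; {(0,0), (0,3), (0,6), (0,9), (1,1), (1,4), (1,7), (1,10), (2,2), (2,5), (2,8), (2,11)}; {(0,0), (0,3), (0,6), (0,9), (1,2), (1,5), (1,8), (1,11), (2,1), (2,4), (2,7), (2,10)}.
So G has 4 subgroups of order 12.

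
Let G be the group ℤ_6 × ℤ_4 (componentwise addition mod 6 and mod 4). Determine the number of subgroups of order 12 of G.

3

|G| = 24 and 12 | 24, so subgroups of order 12 are possible by Lagrange.
The subgroups of order 12 are: {(0,0), (0,1), (0,2), (0,3), (2,0), (2,1), (2,2), (2,3), (4,0), (4,1), (4,2), (4,3)}; {(0,0), (0,2), (1,0), (1,2), (2,0), (2,2), (3,0), (3,2), (4,0), (4,2), (5,0), (5,2)}; {(0,0), (0,2), (1,1), (1,3), (2,0), (2,2), (3,1), (3,3), (4,0), (4,2), (5,1), (5,3)}.
So G has 3 subgroups of order 12.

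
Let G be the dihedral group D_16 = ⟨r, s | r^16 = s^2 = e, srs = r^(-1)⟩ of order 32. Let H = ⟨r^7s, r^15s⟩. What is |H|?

4

|⟨r^7s⟩| = 2 and |⟨r^15s⟩| = 2, so |H| is a multiple of lcm(2, 2) = 2 and divides |G| = 32.
Closing under the operation: H = {e, r^8, r^7s, r^15s}, so |H| = 4.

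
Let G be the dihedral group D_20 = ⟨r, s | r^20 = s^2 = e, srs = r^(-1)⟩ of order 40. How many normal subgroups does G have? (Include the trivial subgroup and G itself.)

G has 48 subgroups. Checking conjugation-invariance by order — order 1: 1/1 normal; order 2: 1/21 normal; order 4: 1/11 normal; order 5: 1/1 normal; order 8: 0/5 normal; order 10: 1/5 normal; order 20: 3/3 normal; order 40: 1/1 normal.
Total normal subgroups: 9.

9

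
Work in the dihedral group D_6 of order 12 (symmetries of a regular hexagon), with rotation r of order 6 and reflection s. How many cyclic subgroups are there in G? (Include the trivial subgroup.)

A cyclic subgroup of order d is generated by each of its φ(d) elements of order d, so the cyclic subgroups of order d number (#elements of order d)/φ(d).
Cyclic subgroups by order — order 1: 1; order 2: 7; order 3: 1; order 6: 1.
Total: 10.

10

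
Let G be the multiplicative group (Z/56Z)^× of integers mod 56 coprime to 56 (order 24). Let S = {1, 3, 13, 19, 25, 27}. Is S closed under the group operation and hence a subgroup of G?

No

25 ∈ S but its inverse 9 ∉ S, so S is not a subgroup.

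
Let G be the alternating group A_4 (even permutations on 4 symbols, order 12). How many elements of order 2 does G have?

The elements of order 2 are: (1 2)(3 4), (1 3)(2 4), (1 4)(2 3).
That's 3.

3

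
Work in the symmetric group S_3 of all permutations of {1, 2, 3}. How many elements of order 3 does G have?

The elements of order 3 are: (1 2 3), (1 3 2).
That's 2.

2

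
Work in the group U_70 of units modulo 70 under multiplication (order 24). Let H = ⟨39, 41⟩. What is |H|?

|⟨39⟩| = 6 and |⟨41⟩| = 2, so |H| is a multiple of lcm(6, 2) = 6 and divides |G| = 24.
Closing under the operation: H = {1, 9, 11, 19, 29, 31, 39, 41, 51, 59, 61, 69}, so |H| = 12.

12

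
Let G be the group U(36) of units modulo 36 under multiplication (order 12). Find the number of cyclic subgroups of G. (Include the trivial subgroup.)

Group the elements of G by the cyclic subgroup they generate; each cyclic subgroup of order d accounts for φ(d) elements.
Cyclic subgroups by order — order 1: 1; order 2: 3; order 3: 1; order 6: 3.
Total: 8.

8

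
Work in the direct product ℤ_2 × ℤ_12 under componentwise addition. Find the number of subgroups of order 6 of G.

|G| = 24 and 6 | 24, so subgroups of order 6 are possible by Lagrange.
The subgroups of order 6 are: {(0,0), (0,2), (0,4), (0,6), (0,8), (0,10)}; {(0,0), (0,4), (0,8), (1,0), (1,4), (1,8)}; {(0,0), (0,4), (0,8), (1,2), (1,6), (1,10)}.
So G has 3 subgroups of order 6.

3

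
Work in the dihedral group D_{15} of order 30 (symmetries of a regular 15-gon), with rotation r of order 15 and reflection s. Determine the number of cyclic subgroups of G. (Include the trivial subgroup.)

19

Each element a generates a cyclic subgroup ⟨a⟩; distinct elements may generate the same one (a cyclic group of order d has φ(d) generators).
Cyclic subgroups by order — order 1: 1; order 2: 15; order 3: 1; order 5: 1; order 15: 1.
Total: 19.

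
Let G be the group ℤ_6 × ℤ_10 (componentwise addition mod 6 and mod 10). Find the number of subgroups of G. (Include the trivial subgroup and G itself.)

20

|G| = 60, so by Lagrange every subgroup order divides 60. Divisors: 1, 2, 3, 4, 5, 6, 10, 12, 15, 20, 30, 60.
Subgroups by order — order 1: 1; order 2: 3; order 3: 1; order 4: 1; order 5: 1; order 6: 3; order 10: 3; order 12: 1; order 15: 1; order 20: 1; order 30: 3; order 60: 1.
Total: 1 + 3 + 1 + 1 + 1 + 3 + 3 + 1 + 1 + 1 + 3 + 1 = 20.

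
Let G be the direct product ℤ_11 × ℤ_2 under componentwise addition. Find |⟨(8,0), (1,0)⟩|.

|⟨(8,0)⟩| = 11 and |⟨(1,0)⟩| = 11, so |H| is a multiple of lcm(11, 11) = 11 and divides |G| = 22.
Closing under the operation: H = {(0,0), (1,0), (2,0), (3,0), (4,0), (5,0), (6,0), (7,0), (8,0), (9,0), (10,0)}, so |H| = 11.

11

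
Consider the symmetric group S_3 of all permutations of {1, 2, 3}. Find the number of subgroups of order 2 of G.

3

|G| = 6 and 2 | 6, so subgroups of order 2 are possible by Lagrange.
The subgroups of order 2 are: {e, (1 2)}; {e, (1 3)}; {e, (2 3)}.
So G has 3 subgroups of order 2.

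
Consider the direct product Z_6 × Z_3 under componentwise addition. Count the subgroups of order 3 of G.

|G| = 18 and 3 | 18, so subgroups of order 3 are possible by Lagrange.
The subgroups of order 3 are: {(0,0), (0,1), (0,2)}; {(0,0), (2,0), (4,0)}; {(0,0), (2,1), (4,2)}; {(0,0), (2,2), (4,1)}.
So G has 4 subgroups of order 3.

4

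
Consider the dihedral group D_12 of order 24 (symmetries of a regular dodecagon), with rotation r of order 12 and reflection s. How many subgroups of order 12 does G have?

3

|G| = 24 and 12 | 24, so subgroups of order 12 are possible by Lagrange.
The subgroups of order 12 are: {e, r, r^2, r^3, r^4, r^5, r^6, r^7, r^8, r^9, r^10, r^11}; {e, r^2, r^4, r^6, r^8, r^10, s, r^2s, r^4s, r^6s, r^8s, r^10s}; {e, r^2, r^4, r^6, r^8, r^10, rs, r^3s, r^5s, r^7s, r^9s, r^11s}.
So G has 3 subgroups of order 12.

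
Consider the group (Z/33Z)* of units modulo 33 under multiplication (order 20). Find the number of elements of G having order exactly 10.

12

Enumerating element orders in G gives 12 elements of order 10.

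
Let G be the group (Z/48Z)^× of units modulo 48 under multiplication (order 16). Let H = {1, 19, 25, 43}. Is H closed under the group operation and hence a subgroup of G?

|H| = 4 divides |G| = 16, consistent with Lagrange.
H contains the identity, every element's inverse is in H, and H is closed under ·: it is a subgroup.
In fact H = ⟨19⟩.

Yes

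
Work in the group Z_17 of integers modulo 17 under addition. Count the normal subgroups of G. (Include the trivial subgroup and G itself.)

2

G is abelian, so every subgroup is normal.
G has 2 subgroups in total, hence 2 normal subgroups.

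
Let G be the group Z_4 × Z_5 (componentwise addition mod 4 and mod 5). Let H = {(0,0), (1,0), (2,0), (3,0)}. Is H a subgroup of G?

|H| = 4 divides |G| = 20, consistent with Lagrange.
H contains the identity, every element's inverse is in H, and H is closed under +: it is a subgroup.
In fact H = ⟨(1,0)⟩.

Yes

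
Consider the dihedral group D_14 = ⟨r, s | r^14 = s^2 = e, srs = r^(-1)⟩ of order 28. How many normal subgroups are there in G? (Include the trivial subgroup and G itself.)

G has 28 subgroups. Checking conjugation-invariance by order — order 1: 1/1 normal; order 2: 1/15 normal; order 4: 0/7 normal; order 7: 1/1 normal; order 14: 3/3 normal; order 28: 1/1 normal.
Total normal subgroups: 7.

7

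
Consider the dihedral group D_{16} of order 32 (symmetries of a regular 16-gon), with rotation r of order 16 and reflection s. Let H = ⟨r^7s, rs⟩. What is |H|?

|⟨r^7s⟩| = 2 and |⟨rs⟩| = 2, so |H| is a multiple of lcm(2, 2) = 2 and divides |G| = 32.
Closing under the operation: H = {e, r^2, r^4, r^6, r^8, r^10, r^12, r^14, rs, r^3s, r^5s, r^7s, r^9s, r^11s, r^13s, r^15s}, so |H| = 16.

16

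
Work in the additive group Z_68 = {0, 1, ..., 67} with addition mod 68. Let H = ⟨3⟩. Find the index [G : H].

|⟨3⟩| = 68 and |G| = 68.
By Lagrange, [G : H] = |G|/|H| = 68/68 = 1.

1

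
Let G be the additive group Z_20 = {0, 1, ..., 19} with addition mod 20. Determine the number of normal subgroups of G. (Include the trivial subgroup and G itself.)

G is abelian, so every subgroup is normal.
G has 6 subgroups in total, hence 6 normal subgroups.

6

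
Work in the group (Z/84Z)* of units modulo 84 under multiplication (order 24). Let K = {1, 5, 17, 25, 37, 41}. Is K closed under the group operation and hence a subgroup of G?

Yes

|K| = 6 divides |G| = 24, consistent with Lagrange.
K contains the identity, every element's inverse is in K, and K is closed under ·: it is a subgroup.
In fact K = ⟨17⟩.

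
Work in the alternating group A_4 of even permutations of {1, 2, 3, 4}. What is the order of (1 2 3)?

Computing powers of (1 2 3): the smallest k with ((1 2 3))^k = e is k = 3.

3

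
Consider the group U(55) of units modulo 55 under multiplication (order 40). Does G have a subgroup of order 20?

20 | 40. A subgroup of order 20 is {1, 3, 4, 9, 12, 14, 16, 23, 26, 27, 31, 34, 36, 37, 38, 42, 47, 48, 49, 53}.

Yes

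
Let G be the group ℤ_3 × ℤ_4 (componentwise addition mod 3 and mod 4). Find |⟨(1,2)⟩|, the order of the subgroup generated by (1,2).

The order of (1,2) in Z_3 × Z_4 is lcm(ord(1) in Z_3, ord(2) in Z_4).
ord(1) = 3 and ord(2) = 2, so |⟨(1,2)⟩| = lcm(3, 2) = 6.

6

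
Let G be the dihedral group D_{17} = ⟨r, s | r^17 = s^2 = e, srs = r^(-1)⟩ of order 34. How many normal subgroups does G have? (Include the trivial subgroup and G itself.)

G has 20 subgroups. Checking conjugation-invariance by order — order 1: 1/1 normal; order 2: 0/17 normal; order 17: 1/1 normal; order 34: 1/1 normal.
Total normal subgroups: 3.

3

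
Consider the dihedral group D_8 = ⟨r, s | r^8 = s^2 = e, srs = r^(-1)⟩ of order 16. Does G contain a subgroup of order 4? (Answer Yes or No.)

Yes

4 | 16. A subgroup of order 4 is {e, r^2, r^4, r^6}.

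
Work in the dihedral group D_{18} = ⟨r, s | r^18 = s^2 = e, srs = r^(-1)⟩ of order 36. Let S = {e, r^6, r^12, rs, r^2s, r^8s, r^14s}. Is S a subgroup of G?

No

|S| = 7 does not divide |G| = 36, so by Lagrange S is not a subgroup.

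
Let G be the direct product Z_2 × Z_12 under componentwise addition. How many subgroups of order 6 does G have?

|G| = 24 and 6 | 24, so subgroups of order 6 are possible by Lagrange.
The subgroups of order 6 are: {(0,0), (0,2), (0,4), (0,6), (0,8), (0,10)}; {(0,0), (0,4), (0,8), (1,0), (1,4), (1,8)}; {(0,0), (0,4), (0,8), (1,2), (1,6), (1,10)}.
So G has 3 subgroups of order 6.

3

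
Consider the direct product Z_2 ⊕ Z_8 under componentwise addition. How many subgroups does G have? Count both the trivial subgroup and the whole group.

11

|G| = 16, so by Lagrange every subgroup order divides 16. Divisors: 1, 2, 4, 8, 16.
Subgroups by order — order 1: 1; order 2: 3; order 4: 3; order 8: 3; order 16: 1.
Total: 1 + 3 + 3 + 3 + 1 = 11.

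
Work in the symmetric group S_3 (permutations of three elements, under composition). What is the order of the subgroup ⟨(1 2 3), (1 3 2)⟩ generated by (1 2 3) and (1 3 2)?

3

|⟨(1 2 3)⟩| = 3 and |⟨(1 3 2)⟩| = 3, so |H| is a multiple of lcm(3, 3) = 3 and divides |G| = 6.
Closing under the operation: H = {e, (1 2 3), (1 3 2)}, so |H| = 3.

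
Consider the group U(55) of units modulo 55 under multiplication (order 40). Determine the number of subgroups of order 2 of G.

3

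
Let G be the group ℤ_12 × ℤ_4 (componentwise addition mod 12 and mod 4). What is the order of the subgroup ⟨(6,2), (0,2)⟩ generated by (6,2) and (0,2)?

|⟨(6,2)⟩| = 2 and |⟨(0,2)⟩| = 2, so |H| is a multiple of lcm(2, 2) = 2 and divides |G| = 48.
Closing under the operation: H = {(0,0), (0,2), (6,0), (6,2)}, so |H| = 4.

4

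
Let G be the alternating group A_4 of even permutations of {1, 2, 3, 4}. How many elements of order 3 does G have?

The elements of order 3 are: (2 3 4), (2 4 3), (1 2 3), (1 2 4), (1 3 2), (1 3 4), (1 4 2), (1 4 3).
That's 8.

8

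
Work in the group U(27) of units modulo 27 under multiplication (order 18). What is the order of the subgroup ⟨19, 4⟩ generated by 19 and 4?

9

|⟨19⟩| = 3 and |⟨4⟩| = 9, so |H| is a multiple of lcm(3, 9) = 9 and divides |G| = 18.
Closing under the operation: H = {1, 4, 7, 10, 13, 16, 19, 22, 25}, so |H| = 9.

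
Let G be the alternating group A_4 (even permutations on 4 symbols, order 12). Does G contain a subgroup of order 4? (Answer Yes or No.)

Yes

4 | 12. A subgroup of order 4 is {e, (1 2)(3 4), (1 3)(2 4), (1 4)(2 3)}.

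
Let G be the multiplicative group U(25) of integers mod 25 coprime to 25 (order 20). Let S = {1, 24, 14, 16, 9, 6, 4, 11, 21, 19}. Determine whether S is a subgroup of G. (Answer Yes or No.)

Yes

|S| = 10 divides |G| = 20, consistent with Lagrange.
S contains the identity, every element's inverse is in S, and S is closed under ·: it is a subgroup.
In fact S = ⟨4⟩.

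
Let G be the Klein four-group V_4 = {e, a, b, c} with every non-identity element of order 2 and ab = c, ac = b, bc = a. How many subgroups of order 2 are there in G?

3

|G| = 4 and 2 | 4, so subgroups of order 2 are possible by Lagrange.
The subgroups of order 2 are: {e, a}; {e, b}; {e, c}.
So G has 3 subgroups of order 2.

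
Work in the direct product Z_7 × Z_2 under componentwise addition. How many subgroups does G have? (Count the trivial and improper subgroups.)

4

|G| = 14, so by Lagrange every subgroup order divides 14. Divisors: 1, 2, 7, 14.
Subgroups by order — order 1: 1; order 2: 1; order 7: 1; order 14: 1.
Total: 1 + 1 + 1 + 1 = 4.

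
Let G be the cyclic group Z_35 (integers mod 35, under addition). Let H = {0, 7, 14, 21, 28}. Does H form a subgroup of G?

|H| = 5 divides |G| = 35, consistent with Lagrange.
H contains the identity, every element's inverse is in H, and H is closed under +: it is a subgroup.
In fact H = ⟨21⟩.

Yes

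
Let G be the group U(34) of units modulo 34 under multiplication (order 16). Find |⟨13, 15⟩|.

|⟨13⟩| = 4 and |⟨15⟩| = 8, so |H| is a multiple of lcm(4, 8) = 8 and divides |G| = 16.
Closing under the operation: H = {1, 9, 13, 15, 19, 21, 25, 33}, so |H| = 8.

8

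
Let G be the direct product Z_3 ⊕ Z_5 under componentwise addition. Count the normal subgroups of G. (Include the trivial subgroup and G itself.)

4

G is abelian, so every subgroup is normal.
G has 4 subgroups in total, hence 4 normal subgroups.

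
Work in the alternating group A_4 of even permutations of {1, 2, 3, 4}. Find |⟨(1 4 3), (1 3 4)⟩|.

3

|⟨(1 4 3)⟩| = 3 and |⟨(1 3 4)⟩| = 3, so |H| is a multiple of lcm(3, 3) = 3 and divides |G| = 12.
Closing under the operation: H = {e, (1 3 4), (1 4 3)}, so |H| = 3.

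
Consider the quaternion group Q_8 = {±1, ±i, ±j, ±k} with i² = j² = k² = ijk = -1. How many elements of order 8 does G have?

0

No element of G has order 8 (even though 8 | 8).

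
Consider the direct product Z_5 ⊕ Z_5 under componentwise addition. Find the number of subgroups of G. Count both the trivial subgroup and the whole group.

8

|G| = 25, so by Lagrange every subgroup order divides 25. Divisors: 1, 5, 25.
Subgroups by order — order 1: 1; order 5: 6; order 25: 1.
Total: 1 + 6 + 1 = 8.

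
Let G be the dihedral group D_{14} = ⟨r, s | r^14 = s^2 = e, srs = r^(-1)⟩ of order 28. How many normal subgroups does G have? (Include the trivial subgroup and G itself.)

G has 28 subgroups. Checking conjugation-invariance by order — order 1: 1/1 normal; order 2: 1/15 normal; order 4: 0/7 normal; order 7: 1/1 normal; order 14: 3/3 normal; order 28: 1/1 normal.
Total normal subgroups: 7.

7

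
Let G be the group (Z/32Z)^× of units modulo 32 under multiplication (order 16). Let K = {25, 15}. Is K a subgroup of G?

No

The identity 1 ∉ K, so K is not a subgroup.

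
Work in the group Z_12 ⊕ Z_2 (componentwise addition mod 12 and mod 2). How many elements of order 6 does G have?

An element (a,b) has order lcm(ord(a), ord(b)); count pairs with lcm equal to 6.
Enumerating gives 6 such elements.

6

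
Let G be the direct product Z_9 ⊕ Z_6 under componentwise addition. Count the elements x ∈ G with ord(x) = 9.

18

An element (a,b) has order lcm(ord(a), ord(b)); count pairs with lcm equal to 9.
Enumerating gives 18 such elements.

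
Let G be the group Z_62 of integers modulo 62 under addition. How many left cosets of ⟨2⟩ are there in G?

|⟨2⟩| = 31 and |G| = 62.
By Lagrange, [G : H] = |G|/|H| = 62/31 = 2.

2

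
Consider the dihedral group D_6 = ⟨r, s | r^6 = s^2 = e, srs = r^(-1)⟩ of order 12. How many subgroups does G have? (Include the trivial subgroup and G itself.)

|G| = 12, so by Lagrange every subgroup order divides 12. Divisors: 1, 2, 3, 4, 6, 12.
Subgroups by order — order 1: 1; order 2: 7; order 3: 1; order 4: 3; order 6: 3; order 12: 1.
Total: 1 + 7 + 1 + 3 + 3 + 1 = 16.

16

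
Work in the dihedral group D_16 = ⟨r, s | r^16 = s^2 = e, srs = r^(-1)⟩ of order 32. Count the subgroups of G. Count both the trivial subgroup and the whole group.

|G| = 32, so by Lagrange every subgroup order divides 32. Divisors: 1, 2, 4, 8, 16, 32.
Subgroups by order — order 1: 1; order 2: 17; order 4: 9; order 8: 5; order 16: 3; order 32: 1.
Total: 1 + 17 + 9 + 5 + 3 + 1 = 36.

36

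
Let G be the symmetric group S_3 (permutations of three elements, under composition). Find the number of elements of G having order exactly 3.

The elements of order 3 are: (1 2 3), (1 3 2).
That's 2.

2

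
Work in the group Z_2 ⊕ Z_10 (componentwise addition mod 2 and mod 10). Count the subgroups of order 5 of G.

|G| = 20 and 5 | 20, so subgroups of order 5 are possible by Lagrange.
The subgroups of order 5 are: {(0,0), (0,2), (0,4), (0,6), (0,8)}.
So G has 1 subgroup of order 5.

1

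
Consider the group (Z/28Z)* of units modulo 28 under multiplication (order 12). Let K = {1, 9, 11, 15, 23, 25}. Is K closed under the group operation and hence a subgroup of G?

Yes

|K| = 6 divides |G| = 12, consistent with Lagrange.
K contains the identity, every element's inverse is in K, and K is closed under ·: it is a subgroup.
In fact K = ⟨23⟩.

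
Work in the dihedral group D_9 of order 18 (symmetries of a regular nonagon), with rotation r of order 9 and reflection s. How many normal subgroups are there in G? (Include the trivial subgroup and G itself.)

G has 16 subgroups. Checking conjugation-invariance by order — order 1: 1/1 normal; order 2: 0/9 normal; order 3: 1/1 normal; order 6: 0/3 normal; order 9: 1/1 normal; order 18: 1/1 normal.
Total normal subgroups: 4.

4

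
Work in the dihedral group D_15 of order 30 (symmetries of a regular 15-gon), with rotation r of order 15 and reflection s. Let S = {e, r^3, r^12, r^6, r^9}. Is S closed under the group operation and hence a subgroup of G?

Yes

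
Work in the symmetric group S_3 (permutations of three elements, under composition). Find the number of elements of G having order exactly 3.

The elements of order 3 are: (1 2 3), (1 3 2).
That's 2.

2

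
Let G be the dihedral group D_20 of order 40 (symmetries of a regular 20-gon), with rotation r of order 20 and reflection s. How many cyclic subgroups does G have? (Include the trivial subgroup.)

Each element a generates a cyclic subgroup ⟨a⟩; distinct elements may generate the same one (a cyclic group of order d has φ(d) generators).
Cyclic subgroups by order — order 1: 1; order 2: 21; order 4: 1; order 5: 1; order 10: 1; order 20: 1.
Total: 26.

26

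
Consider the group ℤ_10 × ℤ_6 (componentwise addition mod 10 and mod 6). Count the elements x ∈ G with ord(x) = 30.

24

An element (a,b) has order lcm(ord(a), ord(b)); count pairs with lcm equal to 30.
Enumerating gives 24 such elements.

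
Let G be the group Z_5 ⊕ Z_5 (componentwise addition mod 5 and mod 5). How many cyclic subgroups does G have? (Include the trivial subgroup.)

7

A cyclic subgroup of order d is generated by each of its φ(d) elements of order d, so the cyclic subgroups of order d number (#elements of order d)/φ(d).
Cyclic subgroups by order — order 1: 1; order 5: 6.
Total: 7.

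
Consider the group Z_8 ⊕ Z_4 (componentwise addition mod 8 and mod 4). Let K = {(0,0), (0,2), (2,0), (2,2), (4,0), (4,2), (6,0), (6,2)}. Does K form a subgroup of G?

Yes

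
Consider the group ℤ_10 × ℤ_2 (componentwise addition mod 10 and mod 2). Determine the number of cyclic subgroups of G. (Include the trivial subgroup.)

Each element a generates a cyclic subgroup ⟨a⟩; distinct elements may generate the same one (a cyclic group of order d has φ(d) generators).
Cyclic subgroups by order — order 1: 1; order 2: 3; order 5: 1; order 10: 3.
Total: 8.

8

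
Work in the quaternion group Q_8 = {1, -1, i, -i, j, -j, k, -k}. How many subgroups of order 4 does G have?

|G| = 8 and 4 | 8, so subgroups of order 4 are possible by Lagrange.
The subgroups of order 4 are: {1, -1, i, -i}; {1, -1, j, -j}; {1, -1, k, -k}.
So G has 3 subgroups of order 4.

3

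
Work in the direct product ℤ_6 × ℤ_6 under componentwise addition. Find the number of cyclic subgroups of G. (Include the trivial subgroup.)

Group the elements of G by the cyclic subgroup they generate; each cyclic subgroup of order d accounts for φ(d) elements.
Cyclic subgroups by order — order 1: 1; order 2: 3; order 3: 4; order 6: 12.
Total: 20.

20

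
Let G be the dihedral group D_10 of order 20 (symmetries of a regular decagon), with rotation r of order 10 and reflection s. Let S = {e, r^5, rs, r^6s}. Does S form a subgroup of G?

|S| = 4 divides |G| = 20, consistent with Lagrange.
S contains the identity, every element's inverse is in S, and S is closed under ·: it is a subgroup.

Yes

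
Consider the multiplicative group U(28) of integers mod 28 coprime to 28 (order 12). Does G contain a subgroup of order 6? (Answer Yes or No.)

6 | 12. A subgroup of order 6 is {1, 9, 11, 15, 23, 25}.

Yes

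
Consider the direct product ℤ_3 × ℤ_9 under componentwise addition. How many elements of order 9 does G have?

An element (a,b) has order lcm(ord(a), ord(b)); count pairs with lcm equal to 9.
Enumerating gives 18 such elements.

18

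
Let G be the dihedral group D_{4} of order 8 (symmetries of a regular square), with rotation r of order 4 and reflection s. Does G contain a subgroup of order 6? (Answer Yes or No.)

No

6 does not divide |G| = 8, so by Lagrange no subgroup of order 6 exists.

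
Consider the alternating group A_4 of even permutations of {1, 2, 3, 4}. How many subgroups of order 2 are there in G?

|G| = 12 and 2 | 12, so subgroups of order 2 are possible by Lagrange.
The subgroups of order 2 are: {e, (1 2)(3 4)}; {e, (1 3)(2 4)}; {e, (1 4)(2 3)}.
So G has 3 subgroups of order 2.

3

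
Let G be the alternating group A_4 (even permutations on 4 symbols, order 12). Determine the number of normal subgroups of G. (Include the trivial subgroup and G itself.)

3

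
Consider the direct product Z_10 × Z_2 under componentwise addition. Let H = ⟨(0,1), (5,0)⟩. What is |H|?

4

|⟨(0,1)⟩| = 2 and |⟨(5,0)⟩| = 2, so |H| is a multiple of lcm(2, 2) = 2 and divides |G| = 20.
Closing under the operation: H = {(0,0), (0,1), (5,0), (5,1)}, so |H| = 4.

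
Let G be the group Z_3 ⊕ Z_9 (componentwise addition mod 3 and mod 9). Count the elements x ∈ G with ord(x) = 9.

An element (a,b) has order lcm(ord(a), ord(b)); count pairs with lcm equal to 9.
Enumerating gives 18 such elements.

18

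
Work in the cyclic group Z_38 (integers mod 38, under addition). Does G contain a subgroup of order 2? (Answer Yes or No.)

Yes

2 | 38. A subgroup of order 2 is {0, 19}.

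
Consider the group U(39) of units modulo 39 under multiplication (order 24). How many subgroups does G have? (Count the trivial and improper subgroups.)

|G| = 24, so by Lagrange every subgroup order divides 24. Divisors: 1, 2, 3, 4, 6, 8, 12, 24.
Subgroups by order — order 1: 1; order 2: 3; order 3: 1; order 4: 3; order 6: 3; order 8: 1; order 12: 3; order 24: 1.
Total: 1 + 3 + 1 + 3 + 3 + 1 + 3 + 1 = 16.

16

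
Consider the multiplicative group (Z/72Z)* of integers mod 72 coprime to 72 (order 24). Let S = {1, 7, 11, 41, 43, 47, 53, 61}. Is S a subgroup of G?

No

7 ∈ S but its inverse 31 ∉ S, so S is not a subgroup.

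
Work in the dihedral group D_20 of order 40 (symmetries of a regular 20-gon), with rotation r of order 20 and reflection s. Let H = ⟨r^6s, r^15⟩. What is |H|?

8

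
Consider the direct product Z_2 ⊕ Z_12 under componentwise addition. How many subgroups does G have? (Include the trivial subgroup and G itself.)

|G| = 24, so by Lagrange every subgroup order divides 24. Divisors: 1, 2, 3, 4, 6, 8, 12, 24.
Subgroups by order — order 1: 1; order 2: 3; order 3: 1; order 4: 3; order 6: 3; order 8: 1; order 12: 3; order 24: 1.
Total: 1 + 3 + 1 + 3 + 3 + 1 + 3 + 1 = 16.

16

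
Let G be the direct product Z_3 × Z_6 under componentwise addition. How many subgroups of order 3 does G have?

|G| = 18 and 3 | 18, so subgroups of order 3 are possible by Lagrange.
The subgroups of order 3 are: {(0,0), (0,2), (0,4)}; {(0,0), (1,0), (2,0)}; {(0,0), (1,2), (2,4)}; {(0,0), (1,4), (2,2)}.
So G has 4 subgroups of order 3.

4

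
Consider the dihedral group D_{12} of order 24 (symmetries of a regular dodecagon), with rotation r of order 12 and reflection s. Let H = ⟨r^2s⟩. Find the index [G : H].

|⟨r^2s⟩| = 2 and |G| = 24.
By Lagrange, [G : H] = |G|/|H| = 24/2 = 12.

12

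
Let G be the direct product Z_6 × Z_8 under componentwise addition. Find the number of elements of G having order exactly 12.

8

An element (a,b) has order lcm(ord(a), ord(b)); count pairs with lcm equal to 12.
Enumerating gives 8 such elements.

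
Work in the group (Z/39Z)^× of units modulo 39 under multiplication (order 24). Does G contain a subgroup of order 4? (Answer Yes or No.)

Yes

4 | 24. A subgroup of order 4 is {1, 14, 25, 38}.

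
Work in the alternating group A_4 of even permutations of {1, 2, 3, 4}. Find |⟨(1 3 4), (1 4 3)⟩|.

3

|⟨(1 3 4)⟩| = 3 and |⟨(1 4 3)⟩| = 3, so |H| is a multiple of lcm(3, 3) = 3 and divides |G| = 12.
Closing under the operation: H = {e, (1 3 4), (1 4 3)}, so |H| = 3.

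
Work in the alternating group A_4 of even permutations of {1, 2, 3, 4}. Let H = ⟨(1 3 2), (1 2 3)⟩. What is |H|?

3

|⟨(1 3 2)⟩| = 3 and |⟨(1 2 3)⟩| = 3, so |H| is a multiple of lcm(3, 3) = 3 and divides |G| = 12.
Closing under the operation: H = {e, (1 2 3), (1 3 2)}, so |H| = 3.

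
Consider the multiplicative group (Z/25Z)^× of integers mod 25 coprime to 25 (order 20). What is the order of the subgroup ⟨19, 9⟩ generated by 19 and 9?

10

|⟨19⟩| = 10 and |⟨9⟩| = 10, so |H| is a multiple of lcm(10, 10) = 10 and divides |G| = 20.
Closing under the operation: H = {1, 4, 6, 9, 11, 14, 16, 19, 21, 24}, so |H| = 10.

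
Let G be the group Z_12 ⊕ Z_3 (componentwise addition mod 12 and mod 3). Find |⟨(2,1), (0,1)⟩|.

18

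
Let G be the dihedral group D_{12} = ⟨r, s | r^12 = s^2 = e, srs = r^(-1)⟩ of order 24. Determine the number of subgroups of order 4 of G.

7

|G| = 24 and 4 | 24, so subgroups of order 4 are possible by Lagrange.
The subgroups of order 4 are: {e, r^6, r^4s, r^10s}; {e, r^6, r^5s, r^11s}; {e, r^6, r^2s, r^8s}; {e, r^3, r^6, r^9}; … (7 in all).
So G has 7 subgroups of order 4.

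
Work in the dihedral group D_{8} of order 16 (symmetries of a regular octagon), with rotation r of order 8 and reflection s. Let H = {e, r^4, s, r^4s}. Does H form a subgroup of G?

|H| = 4 divides |G| = 16, consistent with Lagrange.
H contains the identity, every element's inverse is in H, and H is closed under ·: it is a subgroup.

Yes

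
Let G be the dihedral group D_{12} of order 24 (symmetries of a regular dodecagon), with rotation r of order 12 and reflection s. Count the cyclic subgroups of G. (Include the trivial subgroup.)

Each element a generates a cyclic subgroup ⟨a⟩; distinct elements may generate the same one (a cyclic group of order d has φ(d) generators).
Cyclic subgroups by order — order 1: 1; order 2: 13; order 3: 1; order 4: 1; order 6: 1; order 12: 1.
Total: 18.

18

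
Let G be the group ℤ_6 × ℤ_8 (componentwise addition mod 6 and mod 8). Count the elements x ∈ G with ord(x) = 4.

4

An element (a,b) has order lcm(ord(a), ord(b)); count pairs with lcm equal to 4.
Enumerating gives 4 such elements.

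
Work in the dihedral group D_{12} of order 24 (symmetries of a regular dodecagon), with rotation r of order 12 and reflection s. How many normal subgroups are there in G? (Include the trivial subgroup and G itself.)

9

G has 34 subgroups. Checking conjugation-invariance by order — order 1: 1/1 normal; order 2: 1/13 normal; order 3: 1/1 normal; order 4: 1/7 normal; order 6: 1/5 normal; order 8: 0/3 normal; order 12: 3/3 normal; order 24: 1/1 normal.
Total normal subgroups: 9.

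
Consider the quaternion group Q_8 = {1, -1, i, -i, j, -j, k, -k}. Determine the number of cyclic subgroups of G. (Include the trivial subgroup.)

Each element a generates a cyclic subgroup ⟨a⟩; distinct elements may generate the same one (a cyclic group of order d has φ(d) generators).
Cyclic subgroups by order — order 1: 1; order 2: 1; order 4: 3.
Total: 5.

5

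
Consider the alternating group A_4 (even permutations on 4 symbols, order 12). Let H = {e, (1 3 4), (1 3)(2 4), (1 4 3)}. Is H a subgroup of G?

Closure fails: (1 4 3) ∘ (1 3)(2 4) = (2 3 4) ∉ H. So H is not a subgroup.

No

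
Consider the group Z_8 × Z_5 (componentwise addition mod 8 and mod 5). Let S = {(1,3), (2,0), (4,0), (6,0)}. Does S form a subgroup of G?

No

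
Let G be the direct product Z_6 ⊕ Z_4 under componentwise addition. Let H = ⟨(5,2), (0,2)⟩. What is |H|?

12

|⟨(5,2)⟩| = 6 and |⟨(0,2)⟩| = 2, so |H| is a multiple of lcm(6, 2) = 6 and divides |G| = 24.
Closing under the operation: H = {(0,0), (0,2), (1,0), (1,2), (2,0), (2,2), (3,0), (3,2), (4,0), (4,2), (5,0), (5,2)}, so |H| = 12.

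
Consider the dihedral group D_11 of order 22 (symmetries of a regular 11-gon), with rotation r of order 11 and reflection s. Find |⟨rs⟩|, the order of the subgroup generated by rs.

2

Computing powers of rs: the smallest k with (rs)^k = e is k = 2.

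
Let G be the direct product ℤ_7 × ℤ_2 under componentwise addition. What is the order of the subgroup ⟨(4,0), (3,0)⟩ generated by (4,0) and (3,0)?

7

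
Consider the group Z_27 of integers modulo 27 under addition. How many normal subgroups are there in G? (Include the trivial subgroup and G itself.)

G is abelian, so every subgroup is normal.
G has 4 subgroups in total, hence 4 normal subgroups.

4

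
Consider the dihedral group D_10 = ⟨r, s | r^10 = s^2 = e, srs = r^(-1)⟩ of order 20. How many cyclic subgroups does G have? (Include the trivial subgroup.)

14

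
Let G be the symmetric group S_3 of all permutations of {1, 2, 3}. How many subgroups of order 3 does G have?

|G| = 6 and 3 | 6, so subgroups of order 3 are possible by Lagrange.
The subgroups of order 3 are: {e, (1 2 3), (1 3 2)}.
So G has 1 subgroup of order 3.

1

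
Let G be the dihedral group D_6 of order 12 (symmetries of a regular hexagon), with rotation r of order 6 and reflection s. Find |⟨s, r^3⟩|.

4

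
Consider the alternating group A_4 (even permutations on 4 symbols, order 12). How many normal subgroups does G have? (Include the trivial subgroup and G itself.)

3

G has 10 subgroups. Checking conjugation-invariance by order — order 1: 1/1 normal; order 2: 0/3 normal; order 3: 0/4 normal; order 4: 1/1 normal; order 12: 1/1 normal.
Total normal subgroups: 3.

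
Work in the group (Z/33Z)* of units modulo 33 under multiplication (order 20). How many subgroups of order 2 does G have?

3

|G| = 20 and 2 | 20, so subgroups of order 2 are possible by Lagrange.
The subgroups of order 2 are: {1, 10}; {1, 23}; {1, 32}.
So G has 3 subgroups of order 2.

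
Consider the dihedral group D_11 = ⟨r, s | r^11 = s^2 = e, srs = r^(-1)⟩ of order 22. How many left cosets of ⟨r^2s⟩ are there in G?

|⟨r^2s⟩| = 2 and |G| = 22.
By Lagrange, [G : H] = |G|/|H| = 22/2 = 11.

11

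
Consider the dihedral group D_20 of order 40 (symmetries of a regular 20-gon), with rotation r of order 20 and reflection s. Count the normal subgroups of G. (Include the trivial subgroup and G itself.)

G has 48 subgroups. Checking conjugation-invariance by order — order 1: 1/1 normal; order 2: 1/21 normal; order 4: 1/11 normal; order 5: 1/1 normal; order 8: 0/5 normal; order 10: 1/5 normal; order 20: 3/3 normal; order 40: 1/1 normal.
Total normal subgroups: 9.

9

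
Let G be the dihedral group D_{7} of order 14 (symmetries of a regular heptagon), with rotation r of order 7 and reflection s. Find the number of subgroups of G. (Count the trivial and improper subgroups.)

10

|G| = 14, so by Lagrange every subgroup order divides 14. Divisors: 1, 2, 7, 14.
Subgroups by order — order 1: 1; order 2: 7; order 7: 1; order 14: 1.
Total: 1 + 7 + 1 + 1 = 10.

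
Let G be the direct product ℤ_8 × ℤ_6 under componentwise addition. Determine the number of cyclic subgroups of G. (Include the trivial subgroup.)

16

Group the elements of G by the cyclic subgroup they generate; each cyclic subgroup of order d accounts for φ(d) elements.
Cyclic subgroups by order — order 1: 1; order 2: 3; order 3: 1; order 4: 2; order 6: 3; order 8: 2; order 12: 2; order 24: 2.
Total: 16.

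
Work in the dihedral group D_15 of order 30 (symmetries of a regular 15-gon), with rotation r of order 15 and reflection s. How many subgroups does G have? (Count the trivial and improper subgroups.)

28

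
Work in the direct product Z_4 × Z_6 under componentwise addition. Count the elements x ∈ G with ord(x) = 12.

An element (a,b) has order lcm(ord(a), ord(b)); count pairs with lcm equal to 12.
Enumerating gives 8 such elements.

8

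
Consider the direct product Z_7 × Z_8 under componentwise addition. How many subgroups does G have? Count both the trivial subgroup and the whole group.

8

|G| = 56, so by Lagrange every subgroup order divides 56. Divisors: 1, 2, 4, 7, 8, 14, 28, 56.
Subgroups by order — order 1: 1; order 2: 1; order 4: 1; order 7: 1; order 8: 1; order 14: 1; order 28: 1; order 56: 1.
Total: 1 + 1 + 1 + 1 + 1 + 1 + 1 + 1 = 8.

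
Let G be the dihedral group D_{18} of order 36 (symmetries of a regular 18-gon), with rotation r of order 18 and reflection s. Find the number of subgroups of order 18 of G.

3

|G| = 36 and 18 | 36, so subgroups of order 18 are possible by Lagrange.
The subgroups of order 18 are: {e, r, r^2, r^3, r^4, r^5, r^6, r^7, r^8, r^9, r^10, r^11, r^12, r^13, r^14, r^15, r^16, r^17}; {e, r^2, r^4, r^6, r^8, r^10, r^12, r^14, r^16, s, r^2s, r^4s, r^6s, r^8s, r^10s, r^12s, r^14s, r^16s}; {e, r^2, r^4, r^6, r^8, r^10, r^12, r^14, r^16, rs, r^3s, r^5s, r^7s, r^9s, r^11s, r^13s, r^15s, r^17s}.
So G has 3 subgroups of order 18.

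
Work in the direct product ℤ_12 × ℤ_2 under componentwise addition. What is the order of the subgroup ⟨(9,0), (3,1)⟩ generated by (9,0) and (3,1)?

8

|⟨(9,0)⟩| = 4 and |⟨(3,1)⟩| = 4, so |H| is a multiple of lcm(4, 4) = 4 and divides |G| = 24.
Closing under the operation: H = {(0,0), (0,1), (3,0), (3,1), (6,0), (6,1), (9,0), (9,1)}, so |H| = 8.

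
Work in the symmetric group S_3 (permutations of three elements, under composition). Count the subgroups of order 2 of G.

3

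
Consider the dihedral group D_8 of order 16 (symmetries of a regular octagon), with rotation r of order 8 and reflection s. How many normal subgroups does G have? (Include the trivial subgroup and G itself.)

7

G has 19 subgroups. Checking conjugation-invariance by order — order 1: 1/1 normal; order 2: 1/9 normal; order 4: 1/5 normal; order 8: 3/3 normal; order 16: 1/1 normal.
Total normal subgroups: 7.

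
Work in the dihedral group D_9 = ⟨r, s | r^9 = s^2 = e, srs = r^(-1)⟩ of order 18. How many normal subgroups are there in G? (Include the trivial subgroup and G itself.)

4

G has 16 subgroups. Checking conjugation-invariance by order — order 1: 1/1 normal; order 2: 0/9 normal; order 3: 1/1 normal; order 6: 0/3 normal; order 9: 1/1 normal; order 18: 1/1 normal.
Total normal subgroups: 4.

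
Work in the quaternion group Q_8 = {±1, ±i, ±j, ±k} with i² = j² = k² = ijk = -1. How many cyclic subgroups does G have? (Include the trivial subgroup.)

Group the elements of G by the cyclic subgroup they generate; each cyclic subgroup of order d accounts for φ(d) elements.
Cyclic subgroups by order — order 1: 1; order 2: 1; order 4: 3.
Total: 5.

5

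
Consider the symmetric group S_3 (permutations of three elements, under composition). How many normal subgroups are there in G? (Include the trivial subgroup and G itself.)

G has 6 subgroups. Checking conjugation-invariance by order — order 1: 1/1 normal; order 2: 0/3 normal; order 3: 1/1 normal; order 6: 1/1 normal.
Total normal subgroups: 3.

3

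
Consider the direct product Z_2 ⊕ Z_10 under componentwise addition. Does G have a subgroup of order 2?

Yes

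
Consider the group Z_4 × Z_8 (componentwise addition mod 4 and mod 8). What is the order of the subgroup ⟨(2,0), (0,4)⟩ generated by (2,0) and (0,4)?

4

|⟨(2,0)⟩| = 2 and |⟨(0,4)⟩| = 2, so |H| is a multiple of lcm(2, 2) = 2 and divides |G| = 32.
Closing under the operation: H = {(0,0), (0,4), (2,0), (2,4)}, so |H| = 4.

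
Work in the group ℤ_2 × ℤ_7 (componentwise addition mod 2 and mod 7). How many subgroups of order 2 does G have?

|G| = 14 and 2 | 14, so subgroups of order 2 are possible by Lagrange.
The subgroups of order 2 are: {(0,0), (1,0)}.
So G has 1 subgroup of order 2.

1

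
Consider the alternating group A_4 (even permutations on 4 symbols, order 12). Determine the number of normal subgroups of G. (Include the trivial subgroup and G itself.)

3

G has 10 subgroups. Checking conjugation-invariance by order — order 1: 1/1 normal; order 2: 0/3 normal; order 3: 0/4 normal; order 4: 1/1 normal; order 12: 1/1 normal.
Total normal subgroups: 3.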